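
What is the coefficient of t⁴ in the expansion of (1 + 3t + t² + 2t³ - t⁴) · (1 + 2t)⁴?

(1 + 3t + t² + 2t³ - t⁴) has coefficients 1,3,1,2,-1 for degrees 0…4.
(1 + 2t)⁴ has coefficients 1,8,24,32,16 for degrees 0…4.
[t⁴] = 1·16 + 3·32 + 1·24 + 2·8 − 1·1 = 151.

151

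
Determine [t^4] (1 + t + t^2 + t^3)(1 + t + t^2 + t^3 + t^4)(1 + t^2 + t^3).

(1 + t + t^2 + t^3) has coefficients 1,1,1,1 for degrees 0…3.
(1 + t + t^2 + t^3 + t^4) has coefficients 1,1,1,1,1 for degrees 0…4.
Finally multiplying by (1 + t^2 + t^3), the product of all factors after the first has coefficients 1,1,2,3,3 for degrees 0…4.
[t^4] = 1·3 + 1·3 + 1·2 + 1·1 = 9.

9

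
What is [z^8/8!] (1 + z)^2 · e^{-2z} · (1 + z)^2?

The EGF product rule gives c_8 = Σ_{k_1+k_2+k_3=8} C(8; k_1,k_2,k_3) · ∏ g_i(k_i), where (1+z)^2 gives the falling factorial (2)_k; e^{-2z} gives (-2)^k; (1+z)^2 gives the falling factorial (2)_k.
g_1(k) for k = 0…8: 1, 2, 2, 0, 0, 0, 0, 0, 0.
g_2(k) for k = 0…8: 1, -2, 4, -8, 16, -32, 64, -128, 256.
g_3(k) for k = 0…8: 1, 2, 2, 0, 0, 0, 0, 0, 0.
First combine the last two factors: h(k) = Σ_j C(k,j)·g_2(j)·g_3(k−j) for k = 0…8: 1, 0, -2, 4, 0, -32, 160, -576, 1792.
c_8 = Σ_k C(8,k)·g_1(k)·h(8−k) = 1·1·1792 + 8·2·(-576) + 28·2·160 = 1792 − 9216 + 8960 = 1536.

1536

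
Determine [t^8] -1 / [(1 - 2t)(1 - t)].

-511

Partial fractions give a closed form: a_n = (-2)·2^n + (1)·1^n.
At n = 8: a_8 = -511.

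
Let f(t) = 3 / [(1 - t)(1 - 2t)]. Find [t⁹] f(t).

3069

Partial fractions give a closed form: a_n = (-3)·1^n + (6)·2^n.
At n = 9: a_9 = 3069.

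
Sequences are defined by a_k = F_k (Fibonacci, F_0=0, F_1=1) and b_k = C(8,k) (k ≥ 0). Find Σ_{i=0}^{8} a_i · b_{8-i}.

987

Write out a_i and b_{8-i} for i = 0,…,8 and sum the products.
Σ = 0·1 + 1·8 + 1·28 + 2·56 + 3·70 + 5·56 + 8·28 + 13·8 + 21·1 = 987.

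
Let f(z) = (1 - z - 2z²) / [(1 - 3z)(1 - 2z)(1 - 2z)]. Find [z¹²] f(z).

2113476

The denominator gives the recurrence a_n = 7a_(n−1) − 16a_(n−2) + 12a_(n−3) for n ≥ 3; the numerator fixes a_0 = 1, a_1 = 6, a_2 = 24.
Iterating: 1, 6, 24, 84, 276, 876, 2724, 8364, 25476, 77196, 233124, 702444, 2113476, so a_12 = 2113476.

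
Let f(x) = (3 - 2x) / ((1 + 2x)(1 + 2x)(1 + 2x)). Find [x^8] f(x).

43776

The denominator gives the recurrence a_n = −6a_(n−1) − 12a_(n−2) − 8a_(n−3) for n ≥ 3; the numerator fixes a_0 = 3, a_1 = -20, a_2 = 84.
Iterating: 3, -20, 84, -288, 880, -2496, 6720, -17408, 43776, so a_8 = 43776.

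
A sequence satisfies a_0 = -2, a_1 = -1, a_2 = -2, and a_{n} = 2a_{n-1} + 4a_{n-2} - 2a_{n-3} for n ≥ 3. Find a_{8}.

-1208

The ordinary generating function has denominator 1 - 2z - 4z^2 + 2z^3.
Iterating the recurrence: a_0,…,a_{8} = -2, -1, -2, -4, -14, -40, -128, -388, -1208.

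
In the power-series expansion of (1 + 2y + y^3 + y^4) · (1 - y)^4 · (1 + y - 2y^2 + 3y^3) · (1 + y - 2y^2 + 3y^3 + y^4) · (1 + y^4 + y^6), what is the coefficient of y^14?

-308

(1 + 2y + y^3 + y^4) has coefficients 1,2,0,1,1 for degrees 0…4.
(1 - y)^4 has coefficients 1,-4,6,-4,1,0,0,0,0,0,0,0,0,0,0 for degrees 0…14.
Multiplying by (1 + y - 2y^2 + 3y^3) gives running coefficients 1,-3,0,13,-27,27,-14,3,0,0,0,0,0,0,0 for degrees 0…14.
Multiplying by (1 + y - 2y^2 + 3y^3 + y^4) gives running coefficients 1,-2,-5,22,-22,-29,106,-133,85,-21,-5,3,0,0,0 for degrees 0…14.
Finally multiplying by (1 + y^4 + y^6), the product of all factors after the first has coefficients 1,-2,-5,22,-21,-31,102,-113,58,-28,79,-159,191,-154,80 for degrees 0…14.
[y^14] = 1·80 + 2·(-154) + 1·(-159) + 1·79 = -308.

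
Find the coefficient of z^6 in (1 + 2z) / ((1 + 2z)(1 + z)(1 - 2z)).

43

The denominator gives the recurrence a_n = −a_(n−1) + 4a_(n−2) + 4a_(n−3) for n ≥ 3; the numerator fixes a_0 = 1, a_1 = 1, a_2 = 3.
Iterating: 1, 1, 3, 5, 11, 21, 43, so a_6 = 43.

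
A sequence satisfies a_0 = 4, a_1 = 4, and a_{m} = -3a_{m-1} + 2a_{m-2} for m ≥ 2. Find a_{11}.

497492

The ordinary generating function has denominator 1 + 3t - 2t^2.
Iterating the recurrence: a_0,…,a_{11} = 4, 4, -4, 20, -68, 244, -868, 3092, -11012, 39220, -139684, 497492.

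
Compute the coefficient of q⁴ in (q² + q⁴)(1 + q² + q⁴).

2

(q² + q⁴) has coefficients 0,0,1,0,1 for degrees 0…4.
(1 + q² + q⁴) has coefficients 1,0,1,0,1 for degrees 0…4.
[q⁴] = 1·1 + 1·1 = 2.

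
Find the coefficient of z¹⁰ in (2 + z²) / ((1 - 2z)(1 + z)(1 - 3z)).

Partial fractions give a closed form: a_n = (-3)·2^n + (1/4)·(-1)^n + (19/4)·3^n.
At n = 10: a_10 = 277411.

277411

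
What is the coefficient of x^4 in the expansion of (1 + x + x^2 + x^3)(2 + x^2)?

(1 + x + x^2 + x^3) has coefficients 1,1,1,1 for degrees 0…3.
(2 + x^2) has coefficients 2,0,1,0,0 for degrees 0…4.
[x^4] = 1·0 + 1·0 + 1·1 + 1·0 = 1.

1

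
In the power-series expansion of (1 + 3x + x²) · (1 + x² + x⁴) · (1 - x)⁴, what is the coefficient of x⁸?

(1 + 3x + x²) has coefficients 1,3,1 for degrees 0…2.
(1 + x² + x⁴) has coefficients 1,0,1,0,1,0,0,0,0 for degrees 0…8.
Finally multiplying by (1 - x)⁴, the product of all factors after the first has coefficients 1,-4,7,-8,8,-8,7,-4,1 for degrees 0…8.
[x⁸] = 1·1 + 3·(-4) + 1·7 = -4.

-4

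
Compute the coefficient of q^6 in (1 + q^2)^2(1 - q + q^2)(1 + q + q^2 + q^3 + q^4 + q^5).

3

(1 + q^2)^2 has coefficients 1,0,2,0,1 for degrees 0…4.
(1 - q + q^2) has coefficients 1,-1,1,0,0,0,0 for degrees 0…6.
Finally multiplying by (1 + q + q^2 + q^3 + q^4 + q^5), the product of all factors after the first has coefficients 1,0,1,1,1,1,0 for degrees 0…6.
[q^6] = 1·0 + 2·1 + 1·1 = 3.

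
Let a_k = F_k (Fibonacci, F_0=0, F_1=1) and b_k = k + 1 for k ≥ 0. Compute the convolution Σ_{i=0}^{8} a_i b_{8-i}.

Write out a_i and b_{8-i} for i = 0,…,8 and sum the products.
Σ = 0·9 + 1·8 + 1·7 + 2·6 + 3·5 + 5·4 + 8·3 + 13·2 + 21·1 = 133.

133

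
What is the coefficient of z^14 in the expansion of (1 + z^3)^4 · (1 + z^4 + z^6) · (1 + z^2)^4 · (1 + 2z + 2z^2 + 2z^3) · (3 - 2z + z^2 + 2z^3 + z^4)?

1767

(1 + z^3)^4 has coefficients 1,0,0,4,0,0,6,0,0,4,0,0,1 for degrees 0…12.
(1 + z^4 + z^6) has coefficients 1,0,0,0,1,0,1,0,0,0,0,0,0,0,0 for degrees 0…14.
Multiplying by (1 + z^2)^4 gives running coefficients 1,0,4,0,7,0,9,0,11,0,10,0,5,0,1 for degrees 0…14.
Multiplying by (1 + 2z + 2z^2 + 2z^3) gives running coefficients 1,2,6,10,15,22,23,32,29,40,32,42,25,30,11 for degrees 0…14.
Finally multiplying by (3 - 2z + z^2 + 2z^3 + z^4), the product of all factors after the first has coefficients 3,4,15,22,36,60,66,112,105,162,132,192,132,186,114 for degrees 0…14.
[z^14] = 1·114 + 4·192 + 6·105 + 4·60 + 1·15 = 1767.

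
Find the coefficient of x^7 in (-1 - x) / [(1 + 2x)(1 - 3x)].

The denominator gives the recurrence a_n = a_(n−1) + 6a_(n−2) for n ≥ 2; the numerator fixes a_0 = -1, a_1 = -2.
Iterating: -1, -2, -8, -20, -68, -188, -596, -1724, so a_7 = -1724.

-1724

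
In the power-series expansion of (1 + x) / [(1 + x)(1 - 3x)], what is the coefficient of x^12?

The denominator gives the recurrence a_n = 2a_(n−1) + 3a_(n−2) for n ≥ 2; the numerator fixes a_0 = 1, a_1 = 3.
Iterating: 1, 3, 9, 27, 81, 243, 729, 2187, 6561, 19683, 59049, 177147, 531441, so a_12 = 531441.

531441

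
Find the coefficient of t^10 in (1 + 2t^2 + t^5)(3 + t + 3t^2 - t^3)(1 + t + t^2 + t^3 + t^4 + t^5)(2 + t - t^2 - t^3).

(1 + 2t^2 + t^5) has coefficients 1,0,2,0,0,1 for degrees 0…5.
(3 + t + 3t^2 - t^3) has coefficients 3,1,3,-1,0,0,0,0,0,0,0 for degrees 0…10.
Multiplying by (1 + t + t^2 + t^3 + t^4 + t^5) gives running coefficients 3,4,7,6,6,6,3,2,-1,0,0 for degrees 0…10.
Finally multiplying by (2 + t - t^2 - t^3), the product of all factors after the first has coefficients 6,11,15,12,7,5,0,-5,-9,-6,-1 for degrees 0…10.
[t^10] = 1·(-1) + 2·(-9) + 1·5 = -14.

-14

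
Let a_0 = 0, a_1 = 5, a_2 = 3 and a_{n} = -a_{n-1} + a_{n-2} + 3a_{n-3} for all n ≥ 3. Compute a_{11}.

The ordinary generating function has denominator 1 + t - t^2 - 3t^3.
Iterating the recurrence: a_0,…,a_{11} = 0, 5, 3, 2, 16, -5, 27, 16, -4, 101, -57, 146.

146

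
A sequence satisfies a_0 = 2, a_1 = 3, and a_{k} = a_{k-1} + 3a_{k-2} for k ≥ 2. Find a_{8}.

1233

The ordinary generating function has denominator 1 - y - 3y^2.
Iterating the recurrence: a_0,…,a_{8} = 2, 3, 9, 18, 45, 99, 234, 531, 1233.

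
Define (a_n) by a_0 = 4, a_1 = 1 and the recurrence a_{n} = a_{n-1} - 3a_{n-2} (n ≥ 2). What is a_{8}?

-191

The ordinary generating function has denominator 1 - t + 3t^2.
Iterating the recurrence: a_0,…,a_{8} = 4, 1, -11, -14, 19, 61, 4, -179, -191.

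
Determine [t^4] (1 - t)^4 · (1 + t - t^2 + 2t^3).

-17

(1 - t)^4 has coefficients 1,-4,6,-4,1 for degrees 0…4.
(1 + t - t^2 + 2t^3) has coefficients 1,1,-1,2,0 for degrees 0…4.
[t^4] = 1·0 − 4·2 + 6·(-1) − 4·1 + 1·1 = -17.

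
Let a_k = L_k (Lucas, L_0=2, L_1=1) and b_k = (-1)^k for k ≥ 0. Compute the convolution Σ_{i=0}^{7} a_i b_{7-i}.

Write out a_i and b_{7-i} for i = 0,…,7 and sum the products.
Σ = 2·(-1) + 1·1 + 3·(-1) + 4·1 + 7·(-1) + 11·1 + 18·(-1) + 29·1 = 15.

15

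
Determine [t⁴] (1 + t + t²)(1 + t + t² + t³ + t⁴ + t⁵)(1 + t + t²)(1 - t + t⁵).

1

(1 + t + t²) has coefficients 1,1,1 for degrees 0…2.
(1 + t + t² + t³ + t⁴ + t⁵) has coefficients 1,1,1,1,1 for degrees 0…4.
Multiplying by (1 + t + t²) gives running coefficients 1,2,3,3,3 for degrees 0…4.
Finally multiplying by (1 - t + t⁵), the product of all factors after the first has coefficients 1,1,1,0,0 for degrees 0…4.
[t⁴] = 1·0 + 1·0 + 1·1 = 1.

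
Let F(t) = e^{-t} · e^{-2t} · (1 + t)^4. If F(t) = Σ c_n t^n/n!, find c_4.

The EGF product rule gives c_4 = Σ_{k_1+k_2+k_3=4} C(4; k_1,k_2,k_3) · ∏ g_i(k_i), where e^{-t} gives (-1)^k; e^{-2t} gives (-2)^k; (1+t)^4 gives the falling factorial (4)_k.
g_1(k) for k = 0…4: 1, -1, 1, -1, 1.
g_2(k) for k = 0…4: 1, -2, 4, -8, 16.
g_3(k) for k = 0…4: 1, 4, 12, 24, 24.
First combine the last two factors: h(k) = Σ_j C(k,j)·g_2(j)·g_3(k−j) for k = 0…4: 1, 2, 0, -8, 8.
c_4 = Σ_k C(4,k)·g_1(k)·h(4−k) = 1·1·8 + 4·(-1)·(-8) + 4·(-1)·2 + 1·1·1 = 8 + 32 − 8 + 1 = 33.

33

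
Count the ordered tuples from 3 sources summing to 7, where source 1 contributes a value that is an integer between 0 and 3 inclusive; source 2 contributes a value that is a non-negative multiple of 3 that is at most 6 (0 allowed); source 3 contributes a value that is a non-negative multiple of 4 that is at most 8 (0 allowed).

3

The generating function for the choices is (1 + z + z² + z³)·(1 + z³ + z⁶)·(1 + z⁴ + z⁸); the count is [z⁷].
(1 + z + z² + z³) has coefficients 1,1,1,1 for degrees 0…3.
(1 + z³ + z⁶) has coefficients 1,0,0,1,0,0,1,0 for degrees 0…7.
Finally multiplying by (1 + z⁴ + z⁸), the product of all factors after the first has coefficients 1,0,0,1,1,0,1,1 for degrees 0…7.
[z⁷] = 1·1 + 1·1 + 1·0 + 1·1 = 3.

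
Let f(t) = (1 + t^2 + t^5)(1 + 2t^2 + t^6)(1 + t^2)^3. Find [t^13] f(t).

5

(1 + t^2 + t^5) has coefficients 1,0,1,0,0,1 for degrees 0…5.
(1 + 2t^2 + t^6) has coefficients 1,0,2,0,0,0,1,0,0,0,0,0,0,0 for degrees 0…13.
Finally multiplying by (1 + t^2)^3, the product of all factors after the first has coefficients 1,0,5,0,9,0,8,0,5,0,3,0,1,0 for degrees 0…13.
[t^13] = 1·0 + 1·0 + 1·5 = 5.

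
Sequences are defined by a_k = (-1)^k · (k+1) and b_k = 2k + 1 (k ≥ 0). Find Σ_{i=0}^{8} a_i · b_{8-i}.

Write out a_i and b_{8-i} for i = 0,…,8 and sum the products.
Σ = 1·17 − 2·15 + 3·13 − 4·11 + 5·9 − 6·7 + 7·5 − 8·3 + 9·1 = 5.

5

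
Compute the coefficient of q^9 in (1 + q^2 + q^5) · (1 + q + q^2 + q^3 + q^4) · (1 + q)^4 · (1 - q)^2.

(1 + q^2 + q^5) has coefficients 1,0,1,0,0,1 for degrees 0…5.
(1 + q + q^2 + q^3 + q^4) has coefficients 1,1,1,1,1,0,0,0,0,0 for degrees 0…9.
Multiplying by (1 + q)^4 gives running coefficients 1,5,11,15,16,15,11,5,1,0 for degrees 0…9.
Finally multiplying by (1 - q)^2, the product of all factors after the first has coefficients 1,3,2,-2,-3,-2,-3,-2,2,3 for degrees 0…9.
[q^9] = 1·3 + 1·(-2) + 1·(-3) = -2.

-2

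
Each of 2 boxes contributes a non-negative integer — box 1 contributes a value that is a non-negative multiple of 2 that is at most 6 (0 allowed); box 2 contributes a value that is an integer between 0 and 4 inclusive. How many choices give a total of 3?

The generating function for the choices is (1 + q² + q⁴ + q⁶)·(1 + q + q² + q³ + q⁴); the count is [q³].
(1 + q² + q⁴ + q⁶) has coefficients 1,0,1,0 for degrees 0…3.
(1 + q + q² + q³ + q⁴) has coefficients 1,1,1,1 for degrees 0…3.
[q³] = 1·1 + 1·1 = 2.

2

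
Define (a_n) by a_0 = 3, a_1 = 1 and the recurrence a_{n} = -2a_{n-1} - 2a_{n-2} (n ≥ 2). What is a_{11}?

The ordinary generating function has denominator 1 + 2t + 2t^2.
Iterating the recurrence: a_0,…,a_{11} = 3, 1, -8, 14, -12, -4, 32, -56, 48, 16, -128, 224.

224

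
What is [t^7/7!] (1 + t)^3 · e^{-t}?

The EGF product rule gives c_7 = Σ_{k_1+k_2=7} C(7; k_1,k_2) · ∏ g_i(k_i), where (1+t)^3 gives the falling factorial (3)_k; e^{-t} gives (-1)^k.
g_1(k) for k = 0…7: 1, 3, 6, 6, 0, 0, 0, 0.
g_2(k) for k = 0…7: 1, -1, 1, -1, 1, -1, 1, -1.
c_7 = Σ_k C(7,k)·g_1(k)·g_2(7−k) = 1·1·(-1) + 7·3·1 + 21·6·(-1) + 35·6·1 = −1 + 21 − 126 + 210 = 104.

104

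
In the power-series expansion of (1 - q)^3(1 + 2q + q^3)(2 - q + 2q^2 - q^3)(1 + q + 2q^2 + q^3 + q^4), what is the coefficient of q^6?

-28

(1 - q)^3 has coefficients 1,-3,3,-1 for degrees 0…3.
(1 + 2q + q^3) has coefficients 1,2,0,1,0,0,0 for degrees 0…6.
Multiplying by (2 - q + 2q^2 - q^3) gives running coefficients 2,3,0,5,-3,2,-1 for degrees 0…6.
Finally multiplying by (1 + q + 2q^2 + q^3 + q^4), the product of all factors after the first has coefficients 2,5,7,13,7,12,0 for degrees 0…6.
[q^6] = 1·0 − 3·12 + 3·7 − 1·13 = -28.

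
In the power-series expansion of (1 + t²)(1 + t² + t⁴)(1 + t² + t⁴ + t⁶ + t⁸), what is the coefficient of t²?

3

(1 + t²) has coefficients 1,0,1 for degrees 0…2.
(1 + t² + t⁴) has coefficients 1,0,1 for degrees 0…2.
Finally multiplying by (1 + t² + t⁴ + t⁶ + t⁸), the product of all factors after the first has coefficients 1,0,2 for degrees 0…2.
[t²] = 1·2 + 1·1 = 3.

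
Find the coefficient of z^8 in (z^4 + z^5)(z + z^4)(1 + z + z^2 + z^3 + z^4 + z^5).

3

(z^4 + z^5) has coefficients 0,0,0,0,1,1 for degrees 0…5.
(z + z^4) has coefficients 0,1,0,0,1,0,0,0,0 for degrees 0…8.
Finally multiplying by (1 + z + z^2 + z^3 + z^4 + z^5), the product of all factors after the first has coefficients 0,1,1,1,2,2,2,1,1 for degrees 0…8.
[z^8] = 1·2 + 1·1 = 3.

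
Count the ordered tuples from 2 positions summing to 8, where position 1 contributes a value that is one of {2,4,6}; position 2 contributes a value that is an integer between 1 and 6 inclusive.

3

The generating function for the choices is (t^2 + t^4 + t^6)·(t + t^2 + t^3 + t^4 + t^5 + t^6); the count is [t^8].
(t^2 + t^4 + t^6) has coefficients 0,0,1,0,1,0,1 for degrees 0…6.
(t + t^2 + t^3 + t^4 + t^5 + t^6) has coefficients 0,1,1,1,1,1,1,0,0 for degrees 0…8.
[t^8] = 1·1 + 1·1 + 1·1 = 3.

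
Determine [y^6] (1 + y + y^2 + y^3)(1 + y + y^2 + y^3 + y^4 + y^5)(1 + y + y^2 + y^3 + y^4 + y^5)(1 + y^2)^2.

(1 + y + y^2 + y^3) has coefficients 1,1,1,1 for degrees 0…3.
(1 + y + y^2 + y^3 + y^4 + y^5) has coefficients 1,1,1,1,1,1,0 for degrees 0…6.
Multiplying by (1 + y + y^2 + y^3 + y^4 + y^5) gives running coefficients 1,2,3,4,5,6,5 for degrees 0…6.
Finally multiplying by (1 + y^2)^2, the product of all factors after the first has coefficients 1,2,5,8,12,16,18 for degrees 0…6.
[y^6] = 1·18 + 1·16 + 1·12 + 1·8 = 54.

54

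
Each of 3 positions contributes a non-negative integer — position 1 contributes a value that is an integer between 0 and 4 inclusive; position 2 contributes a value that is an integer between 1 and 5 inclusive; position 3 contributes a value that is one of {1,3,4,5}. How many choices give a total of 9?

15

The generating function for the choices is (1 + x + x^2 + x^3 + x^4)·(x + x^2 + x^3 + x^4 + x^5)·(x + x^3 + x^4 + x^5); the count is [x^9].
(1 + x + x^2 + x^3 + x^4) has coefficients 1,1,1,1,1 for degrees 0…4.
(x + x^2 + x^3 + x^4 + x^5) has coefficients 0,1,1,1,1,1,0,0,0,0 for degrees 0…9.
Finally multiplying by (x + x^3 + x^4 + x^5), the product of all factors after the first has coefficients 0,0,1,1,2,3,4,3,3,2 for degrees 0…9.
[x^9] = 1·2 + 1·3 + 1·3 + 1·4 + 1·3 = 15.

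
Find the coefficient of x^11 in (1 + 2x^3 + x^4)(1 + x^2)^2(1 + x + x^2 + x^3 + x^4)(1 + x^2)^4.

156

(1 + 2x^3 + x^4) has coefficients 1,0,0,2,1 for degrees 0…4.
(1 + x^2)^2 has coefficients 1,0,2,0,1,0,0,0,0,0,0,0 for degrees 0…11.
Multiplying by (1 + x + x^2 + x^3 + x^4) gives running coefficients 1,1,3,3,4,3,3,1,1,0,0,0 for degrees 0…11.
Finally multiplying by (1 + x^2)^4, the product of all factors after the first has coefficients 1,1,7,7,22,21,41,35,50,35,41,21 for degrees 0…11.
[x^11] = 1·21 + 2·50 + 1·35 = 156.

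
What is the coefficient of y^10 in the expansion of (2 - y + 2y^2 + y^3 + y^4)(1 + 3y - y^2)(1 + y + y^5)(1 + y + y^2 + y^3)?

(2 - y + 2y^2 + y^3 + y^4) has coefficients 2,-1,2,1,1 for degrees 0…4.
(1 + 3y - y^2) has coefficients 1,3,-1,0,0,0,0,0,0,0,0 for degrees 0…10.
Multiplying by (1 + y + y^5) gives running coefficients 1,4,2,-1,0,1,3,-1,0,0,0 for degrees 0…10.
Finally multiplying by (1 + y + y^2 + y^3), the product of all factors after the first has coefficients 1,5,7,6,5,2,3,3,3,2,-1 for degrees 0…10.
[y^10] = 2·(-1) − 1·2 + 2·3 + 1·3 + 1·3 = 8.

8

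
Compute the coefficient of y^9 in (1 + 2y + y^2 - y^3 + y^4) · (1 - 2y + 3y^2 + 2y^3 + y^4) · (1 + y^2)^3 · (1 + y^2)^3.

(1 + 2y + y^2 - y^3 + y^4) has coefficients 1,2,1,-1,1 for degrees 0…4.
(1 - 2y + 3y^2 + 2y^3 + y^4) has coefficients 1,-2,3,2,1,0,0,0,0,0 for degrees 0…9.
Multiplying by (1 + y^2)^3 gives running coefficients 1,-2,6,-4,13,0,13,4,6,2 for degrees 0…9.
Finally multiplying by (1 + y^2)^3, the product of all factors after the first has coefficients 1,-2,9,-10,34,-18,71,-10,90,10 for degrees 0…9.
[y^9] = 1·10 + 2·90 + 1·(-10) − 1·71 + 1·(-18) = 91.

91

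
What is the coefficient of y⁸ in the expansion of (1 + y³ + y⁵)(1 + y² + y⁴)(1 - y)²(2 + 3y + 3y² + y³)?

-4

(1 + y³ + y⁵) has coefficients 1,0,0,1,0,1 for degrees 0…5.
(1 + y² + y⁴) has coefficients 1,0,1,0,1,0,0,0,0 for degrees 0…8.
Multiplying by (1 - y)² gives running coefficients 1,-2,2,-2,2,-2,1,0,0 for degrees 0…8.
Finally multiplying by (2 + 3y + 3y² + y³), the product of all factors after the first has coefficients 2,-1,1,-3,2,-2,0,-1,1 for degrees 0…8.
[y⁸] = 1·1 + 1·(-2) + 1·(-3) = -4.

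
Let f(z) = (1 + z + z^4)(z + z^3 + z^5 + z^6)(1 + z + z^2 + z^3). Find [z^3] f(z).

(1 + z + z^4) has coefficients 1,1,0,0 for degrees 0…3.
(z + z^3 + z^5 + z^6) has coefficients 0,1,0,1 for degrees 0…3.
Finally multiplying by (1 + z + z^2 + z^3), the product of all factors after the first has coefficients 0,1,1,2 for degrees 0…3.
[z^3] = 1·2 + 1·1 = 3.

3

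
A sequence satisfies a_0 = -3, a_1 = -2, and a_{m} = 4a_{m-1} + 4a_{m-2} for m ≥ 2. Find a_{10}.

-5460992

The ordinary generating function has denominator 1 - 4x - 4x^2.
Iterating the recurrence: a_0,…,a_{10} = -3, -2, -20, -88, -432, -2080, -10048, -48512, -234240, -1131008, -5460992.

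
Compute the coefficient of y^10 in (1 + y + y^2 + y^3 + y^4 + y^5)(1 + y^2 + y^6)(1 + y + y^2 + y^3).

(1 + y + y^2 + y^3 + y^4 + y^5) has coefficients 1,1,1,1,1,1 for degrees 0…5.
(1 + y^2 + y^6) has coefficients 1,0,1,0,0,0,1,0,0,0,0 for degrees 0…10.
Finally multiplying by (1 + y + y^2 + y^3), the product of all factors after the first has coefficients 1,1,2,2,1,1,1,1,1,1,0 for degrees 0…10.
[y^10] = 1·0 + 1·1 + 1·1 + 1·1 + 1·1 + 1·1 = 5.

5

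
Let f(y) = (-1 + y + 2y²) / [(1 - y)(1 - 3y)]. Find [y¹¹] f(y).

The denominator gives the recurrence a_n = 4a_(n−1) − 3a_(n−2) for n ≥ 3; the numerator fixes a_0 = -1, a_1 = -3, a_2 = -7.
Iterating: -1, -3, -7, -19, -55, -163, -487, -1459, -4375, -13123, -39367, -118099, so a_11 = -118099.

-118099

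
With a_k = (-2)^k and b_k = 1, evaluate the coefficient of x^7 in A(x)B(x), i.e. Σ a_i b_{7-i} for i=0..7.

Write out a_i and b_{7-i} for i = 0,…,7 and sum the products.
Σ = 1·1 − 2·1 + 4·1 − 8·1 + 16·1 − 32·1 + 64·1 − 128·1 = -85.

-85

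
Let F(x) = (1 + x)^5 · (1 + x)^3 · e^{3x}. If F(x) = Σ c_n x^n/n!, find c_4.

9681

The EGF product rule gives c_4 = Σ_{k_1+k_2+k_3=4} C(4; k_1,k_2,k_3) · ∏ g_i(k_i), where (1+x)^5 gives the falling factorial (5)_k; (1+x)^3 gives the falling factorial (3)_k; e^{3x} gives (3)^k.
g_1(k) for k = 0…4: 1, 5, 20, 60, 120.
g_2(k) for k = 0…4: 1, 3, 6, 6, 0.
g_3(k) for k = 0…4: 1, 3, 9, 27, 81.
First combine the last two factors: h(k) = Σ_j C(k,j)·g_2(j)·g_3(k−j) for k = 0…4: 1, 6, 33, 168, 801.
c_4 = Σ_k C(4,k)·g_1(k)·h(4−k) = 1·1·801 + 4·5·168 + 6·20·33 + 4·60·6 + 1·120·1 = 801 + 3360 + 3960 + 1440 + 120 = 9681.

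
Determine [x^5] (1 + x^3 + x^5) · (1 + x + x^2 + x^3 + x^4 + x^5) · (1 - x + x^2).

(1 + x^3 + x^5) has coefficients 1,0,0,1,0,1 for degrees 0…5.
(1 + x + x^2 + x^3 + x^4 + x^5) has coefficients 1,1,1,1,1,1 for degrees 0…5.
Finally multiplying by (1 - x + x^2), the product of all factors after the first has coefficients 1,0,1,1,1,1 for degrees 0…5.
[x^5] = 1·1 + 1·1 + 1·1 = 3.

3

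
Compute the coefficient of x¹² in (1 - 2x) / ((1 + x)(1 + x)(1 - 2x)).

The denominator gives the recurrence a_n = 3a_(n−2) + 2a_(n−3) for n ≥ 3; the numerator fixes a_0 = 1, a_1 = -2, a_2 = 3.
Iterating: 1, -2, 3, -4, 5, -6, 7, -8, 9, -10, 11, -12, 13, so a_12 = 13.

13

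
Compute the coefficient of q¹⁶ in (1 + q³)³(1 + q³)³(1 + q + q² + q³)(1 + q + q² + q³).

(1 + q³)³ has coefficients 1,0,0,3,0,0,3,0,0,1 for degrees 0…9.
(1 + q³)³ has coefficients 1,0,0,3,0,0,3,0,0,1,0,0,0,0,0,0,0 for degrees 0…16.
Multiplying by (1 + q + q² + q³) gives running coefficients 1,1,1,4,3,3,6,3,3,4,1,1,1,0,0,0,0 for degrees 0…16.
Finally multiplying by (1 + q + q² + q³), the product of all factors after the first has coefficients 1,2,3,7,9,11,16,15,15,16,11,9,7,3,2,1,0 for degrees 0…16.
[q¹⁶] = 1·0 + 3·3 + 3·11 + 1·15 = 57.

57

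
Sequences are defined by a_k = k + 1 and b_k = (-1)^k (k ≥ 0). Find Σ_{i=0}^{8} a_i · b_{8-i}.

5

Write out a_i and b_{8-i} for i = 0,…,8 and sum the products.
Σ = 1·1 + 2·(-1) + 3·1 + 4·(-1) + 5·1 + 6·(-1) + 7·1 + 8·(-1) + 9·1 = 5.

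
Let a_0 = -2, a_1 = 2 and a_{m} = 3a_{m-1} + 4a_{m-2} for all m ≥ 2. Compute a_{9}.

2

The ordinary generating function has denominator 1 - 3q - 4q^2.
Iterating the recurrence: a_0,…,a_{9} = -2, 2, -2, 2, -2, 2, -2, 2, -2, 2.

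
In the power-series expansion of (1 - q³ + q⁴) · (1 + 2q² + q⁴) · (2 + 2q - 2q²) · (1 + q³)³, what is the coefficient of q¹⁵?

(1 - q³ + q⁴) has coefficients 1,0,0,-1,1 for degrees 0…4.
(1 + 2q² + q⁴) has coefficients 1,0,2,0,1,0,0,0,0,0,0,0,0,0,0,0 for degrees 0…15.
Multiplying by (2 + 2q - 2q²) gives running coefficients 2,2,2,4,-2,2,-2,0,0,0,0,0,0,0,0,0 for degrees 0…15.
Finally multiplying by (1 + q³)³, the product of all factors after the first has coefficients 2,2,2,10,4,8,16,0,12,8,-4,8,-2,-2,2,-2 for degrees 0…15.
[q¹⁵] = 1·(-2) − 1·(-2) + 1·8 = 8.

8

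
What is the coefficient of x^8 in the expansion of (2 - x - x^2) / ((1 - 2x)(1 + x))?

The denominator gives the recurrence a_n = a_(n−1) + 2a_(n−2) for n ≥ 3; the numerator fixes a_0 = 2, a_1 = 1, a_2 = 4.
Iterating: 2, 1, 4, 6, 14, 26, 54, 106, 214, so a_8 = 214.

214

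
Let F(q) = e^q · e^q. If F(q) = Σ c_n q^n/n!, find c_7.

The EGF product rule gives c_7 = Σ_{k_1+k_2=7} C(7; k_1,k_2) · ∏ g_i(k_i), where e^q gives (1)^k; e^q gives (1)^k.
g_1(k) for k = 0…7: 1, 1, 1, 1, 1, 1, 1, 1.
g_2(k) for k = 0…7: 1, 1, 1, 1, 1, 1, 1, 1.
c_7 = Σ_k C(7,k)·g_1(k)·g_2(7−k) = 1·1·1 + 7·1·1 + 21·1·1 + 35·1·1 + 35·1·1 + 21·1·1 + 7·1·1 + 1·1·1 = 1 + 7 + 21 + 35 + 35 + 21 + 7 + 1 = 128.

128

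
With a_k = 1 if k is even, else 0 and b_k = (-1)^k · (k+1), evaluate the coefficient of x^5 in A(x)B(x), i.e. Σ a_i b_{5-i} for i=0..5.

-12

Write out a_i and b_{5-i} for i = 0,…,5 and sum the products.
Σ = 1·(-6) + 0·5 + 1·(-4) + 0·3 + 1·(-2) + 0·1 = -12.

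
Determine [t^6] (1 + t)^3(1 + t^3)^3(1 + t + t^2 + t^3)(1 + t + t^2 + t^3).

(1 + t)^3 has coefficients 1,3,3,1 for degrees 0…3.
(1 + t^3)^3 has coefficients 1,0,0,3,0,0,3 for degrees 0…6.
Multiplying by (1 + t + t^2 + t^3) gives running coefficients 1,1,1,4,3,3,6 for degrees 0…6.
Finally multiplying by (1 + t + t^2 + t^3), the product of all factors after the first has coefficients 1,2,3,7,9,11,16 for degrees 0…6.
[t^6] = 1·16 + 3·11 + 3·9 + 1·7 = 83.

83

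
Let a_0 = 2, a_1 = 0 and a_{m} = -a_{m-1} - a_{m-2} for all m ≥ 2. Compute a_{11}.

The ordinary generating function has denominator 1 + x + x^2.
Iterating the recurrence: a_0,…,a_{11} = 2, 0, -2, 2, 0, -2, 2, 0, -2, 2, 0, -2.

-2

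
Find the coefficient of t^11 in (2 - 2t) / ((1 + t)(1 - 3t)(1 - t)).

Partial fractions give a closed form: a_n = (1/2)·(-1)^n + (3/2)·3^n.
At n = 11: a_11 = 265720.

265720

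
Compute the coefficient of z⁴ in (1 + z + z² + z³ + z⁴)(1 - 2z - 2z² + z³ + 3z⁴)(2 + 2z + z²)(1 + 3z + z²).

-45

(1 + z + z² + z³ + z⁴) has coefficients 1,1,1,1,1 for degrees 0…4.
(1 - 2z - 2z² + z³ + 3z⁴) has coefficients 1,-2,-2,1,3 for degrees 0…4.
Multiplying by (2 + 2z + z²) gives running coefficients 2,-2,-7,-4,6 for degrees 0…4.
Finally multiplying by (1 + 3z + z²), the product of all factors after the first has coefficients 2,4,-11,-27,-13 for degrees 0…4.
[z⁴] = 1·(-13) + 1·(-27) + 1·(-11) + 1·4 + 1·2 = -45.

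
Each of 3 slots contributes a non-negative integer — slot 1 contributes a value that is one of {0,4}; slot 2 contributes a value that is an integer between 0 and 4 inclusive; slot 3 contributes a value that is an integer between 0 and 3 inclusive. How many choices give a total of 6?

The generating function for the choices is (1 + q^4)·(1 + q + q^2 + q^3 + q^4)·(1 + q + q^2 + q^3); the count is [q^6].
(1 + q^4) has coefficients 1,0,0,0,1 for degrees 0…4.
(1 + q + q^2 + q^3 + q^4) has coefficients 1,1,1,1,1,0,0 for degrees 0…6.
Finally multiplying by (1 + q + q^2 + q^3), the product of all factors after the first has coefficients 1,2,3,4,4,3,2 for degrees 0…6.
[q^6] = 1·2 + 1·3 = 5.

5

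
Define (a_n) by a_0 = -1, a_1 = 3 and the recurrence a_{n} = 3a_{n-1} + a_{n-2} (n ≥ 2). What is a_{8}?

The ordinary generating function has denominator 1 - 3q - q^2.
Iterating the recurrence: a_0,…,a_{8} = -1, 3, 8, 27, 89, 294, 971, 3207, 10592.

10592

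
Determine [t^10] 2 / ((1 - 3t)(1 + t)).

88574

The denominator gives the recurrence a_n = 2a_(n−1) + 3a_(n−2) for n ≥ 2; the numerator fixes a_0 = 2, a_1 = 4.
Iterating: 2, 4, 14, 40, 122, 364, 1094, 3280, 9842, 29524, 88574, so a_10 = 88574.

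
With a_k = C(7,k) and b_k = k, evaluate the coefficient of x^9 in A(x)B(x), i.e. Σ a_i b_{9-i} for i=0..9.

704

The convolution is the x^9 coefficient of A(x)B(x).
Σ = 1·9 + 7·8 + 21·7 + 35·6 + 35·5 + 21·4 + 7·3 + 1·2 + 0·1 + 0·0 = 704.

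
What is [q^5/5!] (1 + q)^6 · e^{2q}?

12032

The EGF product rule gives c_5 = Σ_{k_1+k_2=5} C(5; k_1,k_2) · ∏ g_i(k_i), where (1+q)^6 gives the falling factorial (6)_k; e^{2q} gives (2)^k.
g_1(k) for k = 0…5: 1, 6, 30, 120, 360, 720.
g_2(k) for k = 0…5: 1, 2, 4, 8, 16, 32.
c_5 = Σ_k C(5,k)·g_1(k)·g_2(5−k) = 1·1·32 + 5·6·16 + 10·30·8 + 10·120·4 + 5·360·2 + 1·720·1 = 32 + 480 + 2400 + 4800 + 3600 + 720 = 12032.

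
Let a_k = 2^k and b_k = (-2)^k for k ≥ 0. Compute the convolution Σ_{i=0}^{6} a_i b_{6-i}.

64

Write out a_i and b_{6-i} for i = 0,…,6 and sum the products.
Σ = 1·64 + 2·(-32) + 4·16 + 8·(-8) + 16·4 + 32·(-2) + 64·1 = 64.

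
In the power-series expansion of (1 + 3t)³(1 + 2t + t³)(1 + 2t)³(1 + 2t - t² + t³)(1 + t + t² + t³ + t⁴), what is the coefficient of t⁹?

16355

(1 + 3t)³ has coefficients 1,9,27,27 for degrees 0…3.
(1 + 2t + t³) has coefficients 1,2,0,1,0,0,0,0,0,0 for degrees 0…9.
Multiplying by (1 + 2t)³ gives running coefficients 1,8,24,33,22,12,8,0,0,0 for degrees 0…9.
Multiplying by (1 + 2t - t² + t³) gives running coefficients 1,10,39,74,72,47,43,26,4,8 for degrees 0…9.
Finally multiplying by (1 + t + t² + t³ + t⁴), the product of all factors after the first has coefficients 1,11,50,124,196,242,275,262,192,128 for degrees 0…9.
[t⁹] = 1·128 + 9·192 + 27·262 + 27·275 = 16355.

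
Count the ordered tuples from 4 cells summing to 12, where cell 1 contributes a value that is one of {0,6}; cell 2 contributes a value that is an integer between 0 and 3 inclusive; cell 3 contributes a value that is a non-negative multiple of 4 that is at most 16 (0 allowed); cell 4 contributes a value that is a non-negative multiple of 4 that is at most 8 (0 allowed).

5

The generating function for the choices is (1 + x⁶)·(1 + x + x² + x³)·(1 + x⁴ + x⁸ + x¹² + x¹⁶)·(1 + x⁴ + x⁸); the count is [x¹²].
(1 + x⁶) has coefficients 1,0,0,0,0,0,1 for degrees 0…6.
(1 + x + x² + x³) has coefficients 1,1,1,1,0,0,0,0,0,0,0,0,0 for degrees 0…12.
Multiplying by (1 + x⁴ + x⁸ + x¹² + x¹⁶) gives running coefficients 1,1,1,1,1,1,1,1,1,1,1,1,1 for degrees 0…12.
Finally multiplying by (1 + x⁴ + x⁸), the product of all factors after the first has coefficients 1,1,1,1,2,2,2,2,3,3,3,3,3 for degrees 0…12.
[x¹²] = 1·3 + 1·2 = 5.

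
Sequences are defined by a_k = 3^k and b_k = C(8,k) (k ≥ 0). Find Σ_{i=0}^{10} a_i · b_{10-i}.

Write out a_i and b_{10-i} for i = 0,…,10 and sum the products.
Σ = 1·0 + 3·0 + 9·1 + 27·8 + 81·28 + 243·56 + 729·70 + 2187·56 + 6561·28 + 19683·8 + 59049·1 = 589824.

589824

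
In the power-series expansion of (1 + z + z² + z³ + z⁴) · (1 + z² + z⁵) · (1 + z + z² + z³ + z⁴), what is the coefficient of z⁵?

(1 + z + z² + z³ + z⁴) has coefficients 1,1,1,1,1 for degrees 0…4.
(1 + z² + z⁵) has coefficients 1,0,1,0,0,1 for degrees 0…5.
Finally multiplying by (1 + z + z² + z³ + z⁴), the product of all factors after the first has coefficients 1,1,2,2,2,2 for degrees 0…5.
[z⁵] = 1·2 + 1·2 + 1·2 + 1·2 + 1·1 = 9.

9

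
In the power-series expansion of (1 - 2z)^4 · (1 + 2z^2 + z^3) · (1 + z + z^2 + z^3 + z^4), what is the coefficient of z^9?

(1 - 2z)^4 has coefficients 1,-8,24,-32,16 for degrees 0…4.
(1 + 2z^2 + z^3) has coefficients 1,0,2,1,0,0,0,0,0,0 for degrees 0…9.
Finally multiplying by (1 + z + z^2 + z^3 + z^4), the product of all factors after the first has coefficients 1,1,3,4,4,3,3,1,0,0 for degrees 0…9.
[z^9] = 1·0 − 8·0 + 24·1 − 32·3 + 16·3 = -24.

-24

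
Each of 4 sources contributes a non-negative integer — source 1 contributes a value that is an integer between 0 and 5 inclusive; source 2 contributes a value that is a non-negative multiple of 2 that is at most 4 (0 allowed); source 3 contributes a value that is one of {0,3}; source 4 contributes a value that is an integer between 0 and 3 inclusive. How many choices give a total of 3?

7

The generating function for the choices is (1 + y + y^2 + y^3 + y^4 + y^5)·(1 + y^2 + y^4)·(1 + y^3)·(1 + y + y^2 + y^3); the count is [y^3].
(1 + y + y^2 + y^3 + y^4 + y^5) has coefficients 1,1,1,1 for degrees 0…3.
(1 + y^2 + y^4) has coefficients 1,0,1,0 for degrees 0…3.
Multiplying by (1 + y^3) gives running coefficients 1,0,1,1 for degrees 0…3.
Finally multiplying by (1 + y + y^2 + y^3), the product of all factors after the first has coefficients 1,1,2,3 for degrees 0…3.
[y^3] = 1·3 + 1·2 + 1·1 + 1·1 = 7.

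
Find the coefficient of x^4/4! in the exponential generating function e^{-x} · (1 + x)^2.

5

The EGF product rule gives c_4 = Σ_{k_1+k_2=4} C(4; k_1,k_2) · ∏ g_i(k_i), where e^{-x} gives (-1)^k; (1+x)^2 gives the falling factorial (2)_k.
g_1(k) for k = 0…4: 1, -1, 1, -1, 1.
g_2(k) for k = 0…4: 1, 2, 2, 0, 0.
c_4 = Σ_k C(4,k)·g_1(k)·g_2(4−k) = 6·1·2 + 4·(-1)·2 + 1·1·1 = 12 − 8 + 1 = 5.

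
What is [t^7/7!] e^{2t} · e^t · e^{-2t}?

The EGF product rule gives c_7 = Σ_{k_1+k_2+k_3=7} C(7; k_1,k_2,k_3) · ∏ g_i(k_i), where e^{2t} gives (2)^k; e^t gives (1)^k; e^{-2t} gives (-2)^k.
g_1(k) for k = 0…7: 1, 2, 4, 8, 16, 32, 64, 128.
g_2(k) for k = 0…7: 1, 1, 1, 1, 1, 1, 1, 1.
g_3(k) for k = 0…7: 1, -2, 4, -8, 16, -32, 64, -128.
First combine the last two factors: h(k) = Σ_j C(k,j)·g_2(j)·g_3(k−j) for k = 0…7: 1, -1, 1, -1, 1, -1, 1, -1.
c_7 = Σ_k C(7,k)·g_1(k)·h(7−k) = 1·1·(-1) + 7·2·1 + 21·4·(-1) + 35·8·1 + 35·16·(-1) + 21·32·1 + 7·64·(-1) + 1·128·1 = −1 + 14 − 84 + 280 − 560 + 672 − 448 + 128 = 1.

1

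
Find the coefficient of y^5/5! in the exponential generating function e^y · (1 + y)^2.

The EGF product rule gives c_5 = Σ_{k_1+k_2=5} C(5; k_1,k_2) · ∏ g_i(k_i), where e^y gives (1)^k; (1+y)^2 gives the falling factorial (2)_k.
g_1(k) for k = 0…5: 1, 1, 1, 1, 1, 1.
g_2(k) for k = 0…5: 1, 2, 2, 0, 0, 0.
c_5 = Σ_k C(5,k)·g_1(k)·g_2(5−k) = 10·1·2 + 5·1·2 + 1·1·1 = 20 + 10 + 1 = 31.

31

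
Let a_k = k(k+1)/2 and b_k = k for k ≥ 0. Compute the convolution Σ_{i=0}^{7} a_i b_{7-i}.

Write out a_i and b_{7-i} for i = 0,…,7 and sum the products.
Σ = 0·7 + 1·6 + 3·5 + 6·4 + 10·3 + 15·2 + 21·1 + 28·0 = 126.

126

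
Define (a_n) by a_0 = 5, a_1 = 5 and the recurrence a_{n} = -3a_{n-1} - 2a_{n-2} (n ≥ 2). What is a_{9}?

5105

The ordinary generating function has denominator 1 + 3x + 2x^2.
Iterating the recurrence: a_0,…,a_{9} = 5, 5, -25, 65, -145, 305, -625, 1265, -2545, 5105.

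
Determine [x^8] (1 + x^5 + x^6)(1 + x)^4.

10

(1 + x^5 + x^6) has coefficients 1,0,0,0,0,1,1 for degrees 0…6.
(1 + x)^4 has coefficients 1,4,6,4,1,0,0,0,0 for degrees 0…8.
[x^8] = 1·0 + 1·4 + 1·6 = 10.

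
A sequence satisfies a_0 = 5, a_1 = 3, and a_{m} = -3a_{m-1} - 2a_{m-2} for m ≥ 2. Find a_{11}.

The ordinary generating function has denominator 1 + 3y + 2y^2.
Iterating the recurrence: a_0,…,a_{11} = 5, 3, -19, 51, -115, 243, -499, 1011, -2035, 4083, -8179, 16371.

16371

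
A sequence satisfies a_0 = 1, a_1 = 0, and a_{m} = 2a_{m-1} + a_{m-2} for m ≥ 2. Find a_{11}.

The ordinary generating function has denominator 1 - 2z - z^2.
Iterating the recurrence: a_0,…,a_{11} = 1, 0, 1, 2, 5, 12, 29, 70, 169, 408, 985, 2378.

2378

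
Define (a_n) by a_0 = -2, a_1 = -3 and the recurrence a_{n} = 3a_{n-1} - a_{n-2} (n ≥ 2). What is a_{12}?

-103682

The ordinary generating function has denominator 1 - 3x + x^2.
Iterating the recurrence: a_0,…,a_{12} = -2, -3, -7, -18, -47, -123, -322, -843, -2207, -5778, -15127, -39603, -103682.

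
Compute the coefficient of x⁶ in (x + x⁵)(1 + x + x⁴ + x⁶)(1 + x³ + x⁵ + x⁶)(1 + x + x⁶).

(x + x⁵) has coefficients 0,1,0,0,0,1 for degrees 0…5.
(1 + x + x⁴ + x⁶) has coefficients 1,1,0,0,1,0,1 for degrees 0…6.
Multiplying by (1 + x³ + x⁵ + x⁶) gives running coefficients 1,1,0,1,2,1,3 for degrees 0…6.
Finally multiplying by (1 + x + x⁶), the product of all factors after the first has coefficients 1,2,1,1,3,3,5 for degrees 0…6.
[x⁶] = 1·3 + 1·2 = 5.

5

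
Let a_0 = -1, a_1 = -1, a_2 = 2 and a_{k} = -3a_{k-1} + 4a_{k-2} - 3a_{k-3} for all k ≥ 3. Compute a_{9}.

The ordinary generating function has denominator 1 + 3t - 4t^2 + 3t^3.
Iterating the recurrence: a_0,…,a_{9} = -1, -1, 2, -7, 32, -130, 539, -2233, 9245, -38284.

-38284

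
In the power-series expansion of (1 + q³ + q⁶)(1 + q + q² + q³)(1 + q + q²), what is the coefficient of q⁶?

4

(1 + q³ + q⁶) has coefficients 1,0,0,1,0,0,1 for degrees 0…6.
(1 + q + q² + q³) has coefficients 1,1,1,1,0,0,0 for degrees 0…6.
Finally multiplying by (1 + q + q²), the product of all factors after the first has coefficients 1,2,3,3,2,1,0 for degrees 0…6.
[q⁶] = 1·0 + 1·3 + 1·1 = 4.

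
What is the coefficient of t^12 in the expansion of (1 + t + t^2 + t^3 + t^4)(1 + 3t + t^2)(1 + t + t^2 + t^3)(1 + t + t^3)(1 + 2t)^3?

(1 + t + t^2 + t^3 + t^4) has coefficients 1,1,1,1,1 for degrees 0…4.
(1 + 3t + t^2) has coefficients 1,3,1,0,0,0,0,0,0,0,0,0,0 for degrees 0…12.
Multiplying by (1 + t + t^2 + t^3) gives running coefficients 1,4,5,5,4,1,0,0,0,0,0,0,0 for degrees 0…12.
Multiplying by (1 + t + t^3) gives running coefficients 1,5,9,11,13,10,6,4,1,0,0,0,0 for degrees 0…12.
Finally multiplying by (1 + 2t)^3, the product of all factors after the first has coefficients 1,11,51,133,227,292,310,264,177,102,44,8,0 for degrees 0…12.
[t^12] = 1·0 + 1·8 + 1·44 + 1·102 + 1·177 = 331.

331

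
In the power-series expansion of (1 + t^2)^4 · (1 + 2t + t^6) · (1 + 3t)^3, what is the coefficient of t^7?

539

(1 + t^2)^4 has coefficients 1,0,4,0,6,0,4,0 for degrees 0…7.
(1 + 2t + t^6) has coefficients 1,2,0,0,0,0,1,0 for degrees 0…7.
Finally multiplying by (1 + 3t)^3, the product of all factors after the first has coefficients 1,11,45,81,54,0,1,9 for degrees 0…7.
[t^7] = 1·9 + 4·0 + 6·81 + 4·11 = 539.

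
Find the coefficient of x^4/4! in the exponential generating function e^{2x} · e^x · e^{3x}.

The EGF product rule gives c_4 = Σ_{k_1+k_2+k_3=4} C(4; k_1,k_2,k_3) · ∏ g_i(k_i), where e^{2x} gives (2)^k; e^x gives (1)^k; e^{3x} gives (3)^k.
g_1(k) for k = 0…4: 1, 2, 4, 8, 16.
g_2(k) for k = 0…4: 1, 1, 1, 1, 1.
g_3(k) for k = 0…4: 1, 3, 9, 27, 81.
First combine the last two factors: h(k) = Σ_j C(k,j)·g_2(j)·g_3(k−j) for k = 0…4: 1, 4, 16, 64, 256.
c_4 = Σ_k C(4,k)·g_1(k)·h(4−k) = 1·1·256 + 4·2·64 + 6·4·16 + 4·8·4 + 1·16·1 = 256 + 512 + 384 + 128 + 16 = 1296.

1296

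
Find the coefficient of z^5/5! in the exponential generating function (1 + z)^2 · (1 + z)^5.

The EGF product rule gives c_5 = Σ_{k_1+k_2=5} C(5; k_1,k_2) · ∏ g_i(k_i), where (1+z)^2 gives the falling factorial (2)_k; (1+z)^5 gives the falling factorial (5)_k.
g_1(k) for k = 0…5: 1, 2, 2, 0, 0, 0.
g_2(k) for k = 0…5: 1, 5, 20, 60, 120, 120.
c_5 = Σ_k C(5,k)·g_1(k)·g_2(5−k) = 1·1·120 + 5·2·120 + 10·2·60 = 120 + 1200 + 1200 = 2520.

2520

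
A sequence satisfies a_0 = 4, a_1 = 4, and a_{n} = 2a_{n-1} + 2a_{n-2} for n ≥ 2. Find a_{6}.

The ordinary generating function has denominator 1 - 2q - 2q^2.
Iterating the recurrence: a_0,…,a_{6} = 4, 4, 16, 40, 112, 304, 832.

832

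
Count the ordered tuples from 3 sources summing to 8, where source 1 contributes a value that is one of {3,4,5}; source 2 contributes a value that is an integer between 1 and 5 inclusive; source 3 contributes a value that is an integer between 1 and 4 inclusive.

The generating function for the choices is (q^3 + q^4 + q^5)·(q + q^2 + q^3 + q^4 + q^5)·(q + q^2 + q^3 + q^4); the count is [q^8].
(q^3 + q^4 + q^5) has coefficients 0,0,0,1,1,1 for degrees 0…5.
(q + q^2 + q^3 + q^4 + q^5) has coefficients 0,1,1,1,1,1,0,0,0 for degrees 0…8.
Finally multiplying by (q + q^2 + q^3 + q^4), the product of all factors after the first has coefficients 0,0,1,2,3,4,4,3,2 for degrees 0…8.
[q^8] = 1·4 + 1·3 + 1·2 = 9.

9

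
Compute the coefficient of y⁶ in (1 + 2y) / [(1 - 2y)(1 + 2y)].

64

The denominator gives the recurrence a_n = 4a_(n−2) for n ≥ 2; the numerator fixes a_0 = 1, a_1 = 2.
Iterating: 1, 2, 4, 8, 16, 32, 64, so a_6 = 64.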